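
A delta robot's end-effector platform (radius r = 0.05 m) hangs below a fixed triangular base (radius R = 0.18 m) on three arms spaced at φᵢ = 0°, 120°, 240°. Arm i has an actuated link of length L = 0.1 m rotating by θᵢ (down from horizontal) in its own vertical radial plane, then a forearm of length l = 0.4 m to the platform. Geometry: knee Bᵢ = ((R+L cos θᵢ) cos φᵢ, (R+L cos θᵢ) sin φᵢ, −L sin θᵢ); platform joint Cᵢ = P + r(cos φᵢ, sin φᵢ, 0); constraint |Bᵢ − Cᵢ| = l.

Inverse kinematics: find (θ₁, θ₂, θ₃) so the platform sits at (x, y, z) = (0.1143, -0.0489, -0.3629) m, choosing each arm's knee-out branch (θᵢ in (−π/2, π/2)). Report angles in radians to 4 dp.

rotate P by −φ1: (0.1143, -0.0489, -0.3629)
  e−x'=0.0157;  (l²−L²−(e−x')²−y'²−z²)/2L = 0.0783
  θ1 = atan2(B,A) + arccos(C/0.3632) = -0.1741
φ2=120.0° → target in arm frame (-0.0995, -0.0745)
  A cos θ + B sin θ = C:  0.2295·cos θ + -0.3629·sin θ = -0.1996
  √(A²+B²)=0.4294;  θ2 = -1.0069+2.0543 ≈ 1.0474
φ3=240.0° → target in arm frame (-0.0148, 0.1234)
  A cos θ + B sin θ = C:  0.1448·cos θ + -0.3629·sin θ = -0.0895
  √(A²+B²)=0.3907;  θ3 = -1.1911+1.8019 ≈ 0.6108

θ₁ = -0.1741, θ₂ = 1.0474, θ₃ = 0.6108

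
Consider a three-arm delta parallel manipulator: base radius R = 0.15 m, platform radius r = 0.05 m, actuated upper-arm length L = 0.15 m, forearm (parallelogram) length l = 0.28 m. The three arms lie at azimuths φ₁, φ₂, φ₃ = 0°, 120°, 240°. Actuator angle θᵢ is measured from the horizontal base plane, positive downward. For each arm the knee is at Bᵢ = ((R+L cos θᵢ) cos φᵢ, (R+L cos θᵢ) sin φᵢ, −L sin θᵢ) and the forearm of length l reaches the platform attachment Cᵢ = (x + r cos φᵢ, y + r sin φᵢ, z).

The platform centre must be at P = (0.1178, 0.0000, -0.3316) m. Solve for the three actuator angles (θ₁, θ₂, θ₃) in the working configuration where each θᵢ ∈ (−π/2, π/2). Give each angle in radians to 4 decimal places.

rotate P by −φ1: (0.1178, 0.0000, -0.3316)
  e−x'=-0.0178;  (l²−L²−(e−x')²−y'²−z²)/2L = -0.1813
  γ=atan2(-0.3316,-0.0178)=-1.6244;  ψ=arccos(-0.5458)=2.1482;  θ1=γ+ψ≈0.5237
rotate P by −φ2: (-0.0589, -0.1020, -0.3316)
  A=0.1589, B=-0.3316, C=(l²−L²−A²−y'²−z²)/(2L)=-0.2991
  √(A²+B²)=0.3677;  θ2 = -1.1239+2.5206 ≈ 1.3966
rotate P by −φ3: (-0.0589, 0.1020, -0.3316)
  A=0.1589, B=-0.3316, C=(l²−L²−A²−y'²−z²)/(2L)=-0.2991
  √(A²+B²)=0.3677;  θ3 = -1.1239+2.5206 ≈ 1.3966

θ₁ = 0.5237, θ₂ = 1.3966, θ₃ = 1.3966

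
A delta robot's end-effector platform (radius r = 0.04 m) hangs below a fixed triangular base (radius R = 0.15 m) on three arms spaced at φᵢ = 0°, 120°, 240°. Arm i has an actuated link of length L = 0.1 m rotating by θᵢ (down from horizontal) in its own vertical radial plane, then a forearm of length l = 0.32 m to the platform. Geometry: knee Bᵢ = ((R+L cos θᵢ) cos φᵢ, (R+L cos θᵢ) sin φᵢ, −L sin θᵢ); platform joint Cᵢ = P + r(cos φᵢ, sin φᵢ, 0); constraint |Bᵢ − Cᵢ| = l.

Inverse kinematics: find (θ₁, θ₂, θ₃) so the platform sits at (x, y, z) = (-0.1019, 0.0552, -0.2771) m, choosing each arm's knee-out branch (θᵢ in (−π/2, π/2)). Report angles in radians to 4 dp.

θ₁ = 1.1347, θ₂ = -0.1740, θ₃ = 0.5240

φ1=0.0° → target in arm frame (-0.1019, 0.0552)
  A=0.2119, B=-0.2771, C=(l²−L²−A²−y'²−z²)/(2L)=-0.1617
  γ=atan2(-0.2771,0.2119)=-0.9179;  ψ=arccos(-0.4634)=2.0527;  θ1=γ+ψ≈1.1347
φ2=120.0° → target in arm frame (0.0988, 0.0606)
  A cos θ + B sin θ = C:  0.0112·cos θ + -0.2771·sin θ = 0.0591
  √(A²+B²)=0.2773;  θ2 = -1.5302+1.3562 ≈ -0.1740
arm 3 (φ=240.0°): x'=0.0031, y'=-0.1158
  e−x'=0.1069;  (l²−L²−(e−x')²−y'²−z²)/2L = -0.0461
  θ3 = atan2(B,A) + arccos(C/0.2970) = 0.5240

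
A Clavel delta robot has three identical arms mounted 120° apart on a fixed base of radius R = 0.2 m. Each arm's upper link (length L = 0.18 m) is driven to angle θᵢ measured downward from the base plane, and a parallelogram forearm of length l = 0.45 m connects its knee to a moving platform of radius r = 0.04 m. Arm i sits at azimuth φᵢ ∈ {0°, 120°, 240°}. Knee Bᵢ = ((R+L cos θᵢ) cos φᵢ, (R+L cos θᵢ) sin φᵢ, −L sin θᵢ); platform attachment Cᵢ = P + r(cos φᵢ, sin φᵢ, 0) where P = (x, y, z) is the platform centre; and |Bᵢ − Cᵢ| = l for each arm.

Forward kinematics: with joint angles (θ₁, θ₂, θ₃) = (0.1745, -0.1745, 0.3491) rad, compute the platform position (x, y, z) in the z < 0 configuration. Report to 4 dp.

(-0.0084, 0.0528, -0.3145)

arm 1 at φ=0.0°: ρ1 = 0.3373;  O1 = (0.3373, 0.0000, -0.0313)
φ2=120.0°: virtual centre (-0.1686, 0.2921, 0.0313), radius l
O3 = (0.3291·cos240.0°, 0.3291·sin240.0°, -0.0616) = (-0.1646, -0.2850, -0.0616)
|O₂|²−|O₁|² = 0.0000;  |O₃|²−|O₁|² = -0.0026
[-1.0118 0.5842 0.1250]·P = 0.0000;  [-1.0037 -0.5701 -0.0606]·P = -0.0026
Cramer: x(z) = 0.0013+0.0308z;  y(z) = 0.0023-0.1606z
into |P−O₁|² = l²: 1.0267z² + 0.0411z + -0.0886 = 0;  Δ = 0.3658;  z = -0.3145 or 0.2745 → z<0 root = -0.3145
x = -0.0084, y = 0.0528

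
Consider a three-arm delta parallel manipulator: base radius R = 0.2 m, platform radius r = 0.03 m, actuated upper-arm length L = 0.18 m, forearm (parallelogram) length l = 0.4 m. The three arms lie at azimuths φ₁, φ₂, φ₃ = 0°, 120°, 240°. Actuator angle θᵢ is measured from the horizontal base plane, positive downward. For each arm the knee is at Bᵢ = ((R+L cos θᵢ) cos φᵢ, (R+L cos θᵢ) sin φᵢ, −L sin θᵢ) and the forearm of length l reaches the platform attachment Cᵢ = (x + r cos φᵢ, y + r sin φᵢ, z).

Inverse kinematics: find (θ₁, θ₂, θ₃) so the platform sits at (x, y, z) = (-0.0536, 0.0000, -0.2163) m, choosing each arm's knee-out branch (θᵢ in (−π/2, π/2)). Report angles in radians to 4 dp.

arm 1 (φ=0.0°): x'=-0.0536, y'=0.0000
  e−x'=0.2236;  (l²−L²−(e−x')²−y'²−z²)/2L = 0.0856
  γ=atan2(-0.2163,0.2236)=-0.7688;  ψ=arccos(0.2752)=1.2920;  θ1=γ+ψ≈0.5232
φ2=120.0° → target in arm frame (0.0268, 0.0464)
  A=0.1432, B=-0.2163, C=(l²−L²−A²−y'²−z²)/(2L)=0.1615
  √(A²+B²)=0.2594;  θ2 = -0.9860+0.8986 ≈ -0.0874
arm 3 (φ=240.0°): x'=0.0268, y'=-0.0464
  A=0.1432, B=-0.2163, C=(l²−L²−A²−y'²−z²)/(2L)=0.1615
  θ3 = atan2(B,A) + arccos(C/0.2594) = -0.0874

θ₁ = 0.5232, θ₂ = -0.0874, θ₃ = -0.0874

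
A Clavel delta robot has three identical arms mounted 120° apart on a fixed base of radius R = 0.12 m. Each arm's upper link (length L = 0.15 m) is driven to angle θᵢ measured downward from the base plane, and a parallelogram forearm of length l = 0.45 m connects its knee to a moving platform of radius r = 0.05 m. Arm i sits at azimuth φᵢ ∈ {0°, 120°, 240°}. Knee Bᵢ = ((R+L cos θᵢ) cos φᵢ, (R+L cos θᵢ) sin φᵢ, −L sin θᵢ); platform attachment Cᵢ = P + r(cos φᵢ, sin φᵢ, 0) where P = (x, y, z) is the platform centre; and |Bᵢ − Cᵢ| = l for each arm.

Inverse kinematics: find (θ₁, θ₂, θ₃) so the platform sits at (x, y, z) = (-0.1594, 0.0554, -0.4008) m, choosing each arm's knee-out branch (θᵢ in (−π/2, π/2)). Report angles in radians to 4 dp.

θ₁ = 0.7852, θ₂ = -0.1747, θ₃ = 0.1746

arm 1 (φ=0.0°): x'=-0.1594, y'=0.0554
  A=0.2294, B=-0.4008, C=(l²−L²−A²−y'²−z²)/(2L)=-0.1211
  √(A²+B²)=0.4618;  θ1 = -1.0510+1.8362 ≈ 0.7852
arm 2 (φ=120.0°): x'=0.1277, y'=0.1103
  A cos θ + B sin θ = C:  -0.0577·cos θ + -0.4008·sin θ = 0.0129
  γ=atan2(-0.4008,-0.0577)=-1.7137;  ψ=arccos(0.0317)=1.5390;  θ2=γ+ψ≈-0.1747
rotate P by −φ3: (0.0317, -0.1657, -0.4008)
  e−x'=0.0383;  (l²−L²−(e−x')²−y'²−z²)/2L = -0.0319
  √(A²+B²)=0.4026;  θ3 = -1.4756+1.6502 ≈ 0.1746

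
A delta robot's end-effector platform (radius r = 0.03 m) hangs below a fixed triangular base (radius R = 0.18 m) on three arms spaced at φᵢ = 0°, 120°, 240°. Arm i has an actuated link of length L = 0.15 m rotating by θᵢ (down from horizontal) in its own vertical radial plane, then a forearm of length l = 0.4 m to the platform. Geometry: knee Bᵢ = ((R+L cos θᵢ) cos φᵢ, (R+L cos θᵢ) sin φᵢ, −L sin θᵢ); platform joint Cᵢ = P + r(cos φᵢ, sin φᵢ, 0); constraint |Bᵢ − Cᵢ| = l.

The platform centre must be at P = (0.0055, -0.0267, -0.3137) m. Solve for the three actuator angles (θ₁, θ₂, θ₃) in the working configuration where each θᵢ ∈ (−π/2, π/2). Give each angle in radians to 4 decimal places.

θ₁ = 0.2620, θ₂ = 0.4359, θ₃ = 0.1745

rotate P by −φ1: (0.0055, -0.0267, -0.3137)
  A=0.1445, B=-0.3137, C=(l²−L²−A²−y'²−z²)/(2L)=0.0583
  θ1 = atan2(B,A) + arccos(C/0.3454) = 0.2620
rotate P by −φ2: (-0.0259, 0.0086, -0.3137)
  A cos θ + B sin θ = C:  0.1759·cos θ + -0.3137·sin θ = 0.0270
  θ2 = atan2(B,A) + arccos(C/0.3596) = 0.4359
rotate P by −φ3: (0.0204, 0.0181, -0.3137)
  A cos θ + B sin θ = C:  0.1296·cos θ + -0.3137·sin θ = 0.0732
  γ=atan2(-0.3137,0.1296)=-1.1789;  ψ=arccos(0.2157)=1.3534;  θ3=γ+ψ≈0.1745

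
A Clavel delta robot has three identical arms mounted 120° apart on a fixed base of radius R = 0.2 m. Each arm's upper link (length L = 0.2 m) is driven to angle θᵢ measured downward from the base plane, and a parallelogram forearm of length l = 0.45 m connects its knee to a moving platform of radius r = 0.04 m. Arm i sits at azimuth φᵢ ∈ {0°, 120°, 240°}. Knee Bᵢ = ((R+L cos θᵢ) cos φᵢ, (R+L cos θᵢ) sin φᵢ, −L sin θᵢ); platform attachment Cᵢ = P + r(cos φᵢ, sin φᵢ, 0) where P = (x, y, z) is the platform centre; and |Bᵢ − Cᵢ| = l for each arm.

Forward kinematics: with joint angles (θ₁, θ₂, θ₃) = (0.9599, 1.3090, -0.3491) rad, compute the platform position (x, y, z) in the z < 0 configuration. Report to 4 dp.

arm 1 at φ=0.0°: ρ1 = 0.2747;  centre 1 = (0.2747, 0.0000, -0.1638)
φ2=120.0°: virtual centre (-0.1059, 0.1834, -0.1932), radius l
arm 3 at φ=240.0°: ρ3 = 0.3479;  centre 3 = (-0.1740, -0.3013, 0.0684)
eliminate P² terms by subtracting sphere 1 from 2 and 3
plane₁₂: -0.7612x+0.3668y+-0.0587z = -0.0201
Cramer: x(z) = 0.0045+0.1713z;  y(z) = -0.0456+0.5156z
quadratic in z: (1.2952)z²+(0.1881)z+(-0.1006)=0, √Δ=0.7459 → z ∈ {-0.3605, 0.2153}; z = -0.3605 (taking z<0)
x = -0.0573, y = -0.2315

(-0.0573, -0.2315, -0.3605)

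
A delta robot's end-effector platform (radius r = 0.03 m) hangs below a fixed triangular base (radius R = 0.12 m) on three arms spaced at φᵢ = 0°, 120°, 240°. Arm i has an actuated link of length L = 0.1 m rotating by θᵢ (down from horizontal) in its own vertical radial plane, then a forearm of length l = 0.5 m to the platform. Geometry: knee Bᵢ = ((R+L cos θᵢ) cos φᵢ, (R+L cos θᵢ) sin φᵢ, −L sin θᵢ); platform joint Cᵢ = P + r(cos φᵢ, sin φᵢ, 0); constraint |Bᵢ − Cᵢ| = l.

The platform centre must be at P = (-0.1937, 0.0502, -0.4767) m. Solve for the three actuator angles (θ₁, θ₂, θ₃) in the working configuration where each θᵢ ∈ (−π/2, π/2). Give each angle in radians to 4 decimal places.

φ1=0.0° → target in arm frame (-0.1937, 0.0502)
  A cos θ + B sin θ = C:  0.2837·cos θ + -0.4767·sin θ = -0.3512
  θ1 = atan2(B,A) + arccos(C/0.5547) = 1.2225
arm 2 (φ=120.0°): x'=0.1403, y'=0.1426
  A cos θ + B sin θ = C:  -0.0503·cos θ + -0.4767·sin θ = -0.0506
  θ2 = atan2(B,A) + arccos(C/0.4793) = 0.0006
φ3=240.0° → target in arm frame (0.0534, -0.1928)
  A=0.0366, B=-0.4767, C=(l²−L²−A²−y'²−z²)/(2L)=-0.1289
  γ=atan2(-0.4767,0.0366)=-1.4941;  ψ=arccos(-0.2696)=1.8437;  θ3=γ+ψ≈0.3496

θ₁ = 1.2225, θ₂ = 0.0006, θ₃ = 0.3496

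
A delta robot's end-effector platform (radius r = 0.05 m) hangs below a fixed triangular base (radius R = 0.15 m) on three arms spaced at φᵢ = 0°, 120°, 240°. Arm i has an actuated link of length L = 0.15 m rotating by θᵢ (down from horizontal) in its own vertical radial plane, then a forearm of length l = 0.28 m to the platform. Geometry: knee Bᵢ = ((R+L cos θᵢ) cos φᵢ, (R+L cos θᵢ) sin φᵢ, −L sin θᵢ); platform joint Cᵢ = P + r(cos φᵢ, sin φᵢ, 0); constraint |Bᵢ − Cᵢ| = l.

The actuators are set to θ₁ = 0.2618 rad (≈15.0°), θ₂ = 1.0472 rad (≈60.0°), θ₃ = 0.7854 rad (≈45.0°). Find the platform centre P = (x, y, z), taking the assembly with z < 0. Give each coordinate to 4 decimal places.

centre 1 = (0.2449·cos0.0°, 0.2449·sin0.0°, -0.0388) = (0.2449, 0.0000, -0.0388)
arm 2 at φ=120.0°: (R−r)+L cos θ2 = 0.1750;  centre 2 = (-0.0875, 0.1516, -0.1299)
centre 3 = (0.2061·cos240.0°, 0.2061·sin240.0°, -0.1061) = (-0.1030, -0.1785, -0.1061)
|centre ₂|²−|centre ₁|² = -0.0140;  |centre ₃|²−|centre ₁|² = -0.0078
[-0.6648 0.3031 -0.1822]·P = -0.0140;  [-0.6958 -0.3569 -0.1345]·P = -0.0078
det = 0.4482;  x = 0.0164+-0.2360z,  y = -0.0102+0.0833z
quadratic in z: (1.0627)z²+(0.1838)z+(-0.0246)=0, √Δ=0.3718 → z ∈ {-0.2614, 0.0885}; z = -0.2614 (taking z<0)
x = 0.0781, y = -0.0320

(0.0781, -0.0320, -0.2614)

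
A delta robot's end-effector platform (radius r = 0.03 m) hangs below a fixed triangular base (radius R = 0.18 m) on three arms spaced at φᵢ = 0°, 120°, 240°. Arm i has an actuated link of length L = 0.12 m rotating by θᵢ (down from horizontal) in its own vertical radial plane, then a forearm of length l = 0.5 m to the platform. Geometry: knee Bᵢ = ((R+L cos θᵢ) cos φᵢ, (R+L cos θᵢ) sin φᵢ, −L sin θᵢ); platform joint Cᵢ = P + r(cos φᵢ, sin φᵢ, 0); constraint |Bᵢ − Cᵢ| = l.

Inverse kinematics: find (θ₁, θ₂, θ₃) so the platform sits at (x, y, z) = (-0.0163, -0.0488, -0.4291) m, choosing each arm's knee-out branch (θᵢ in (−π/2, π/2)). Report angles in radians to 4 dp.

θ₁ = 0.1744, θ₂ = 0.2612, θ₃ = -0.1748

rotate P by −φ1: (-0.0163, -0.0488, -0.4291)
  A=0.1663, B=-0.4291, C=(l²−L²−A²−y'²−z²)/(2L)=0.0893
  γ=atan2(-0.4291,0.1663)=-1.2011;  ψ=arccos(0.1941)=1.3755;  θ1=γ+ψ≈0.1744
arm 2 (φ=120.0°): x'=-0.0341, y'=0.0385
  e−x'=0.1841;  (l²−L²−(e−x')²−y'²−z²)/2L = 0.0671
  θ2 = atan2(B,A) + arccos(C/0.4669) = 0.2612
φ3=240.0° → target in arm frame (0.0504, 0.0103)
  e−x'=0.0996;  (l²−L²−(e−x')²−y'²−z²)/2L = 0.1727
  θ3 = atan2(B,A) + arccos(C/0.4405) = -0.1748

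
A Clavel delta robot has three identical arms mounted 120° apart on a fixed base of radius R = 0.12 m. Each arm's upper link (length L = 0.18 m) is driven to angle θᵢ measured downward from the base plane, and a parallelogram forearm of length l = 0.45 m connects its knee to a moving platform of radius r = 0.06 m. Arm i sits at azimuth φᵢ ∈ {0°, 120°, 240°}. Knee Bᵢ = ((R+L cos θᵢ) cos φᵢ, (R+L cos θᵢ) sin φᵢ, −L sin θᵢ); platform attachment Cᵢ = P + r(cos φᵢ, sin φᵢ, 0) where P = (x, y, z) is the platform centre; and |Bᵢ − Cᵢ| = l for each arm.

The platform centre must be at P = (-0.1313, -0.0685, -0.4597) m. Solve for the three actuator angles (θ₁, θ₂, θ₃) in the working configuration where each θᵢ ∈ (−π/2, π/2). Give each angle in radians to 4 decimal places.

θ₁ = 0.8727, θ₂ = 0.5235, θ₃ = 0.1745

rotate P by −φ1: (-0.1313, -0.0685, -0.4597)
  A=0.1913, B=-0.4597, C=(l²−L²−A²−y'²−z²)/(2L)=-0.2292
  θ1 = atan2(B,A) + arccos(C/0.4979) = 0.8727
arm 2 (φ=120.0°): x'=0.0063, y'=0.1480
  A cos θ + B sin θ = C:  0.0537·cos θ + -0.4597·sin θ = -0.1833
  γ=atan2(-0.4597,0.0537)=-1.4546;  ψ=arccos(-0.3961)=1.9781;  θ2=γ+ψ≈0.5235
φ3=240.0° → target in arm frame (0.1250, -0.0795)
  e−x'=-0.0650;  (l²−L²−(e−x')²−y'²−z²)/2L = -0.1438
  γ=atan2(-0.4597,-0.0650)=-1.7112;  ψ=arccos(-0.3097)=1.8857;  θ3=γ+ψ≈0.1745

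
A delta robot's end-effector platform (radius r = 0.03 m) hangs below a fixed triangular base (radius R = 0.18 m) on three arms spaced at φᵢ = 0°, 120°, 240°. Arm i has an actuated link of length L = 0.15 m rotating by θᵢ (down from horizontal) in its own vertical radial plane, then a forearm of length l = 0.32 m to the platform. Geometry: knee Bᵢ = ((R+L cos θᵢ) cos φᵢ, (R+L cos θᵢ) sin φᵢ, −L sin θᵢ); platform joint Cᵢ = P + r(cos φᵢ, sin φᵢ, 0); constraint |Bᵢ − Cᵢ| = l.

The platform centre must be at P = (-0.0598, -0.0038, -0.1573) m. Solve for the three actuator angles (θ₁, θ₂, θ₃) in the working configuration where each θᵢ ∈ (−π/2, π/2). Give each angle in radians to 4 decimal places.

φ1=0.0° → target in arm frame (-0.0598, -0.0038)
  A=0.2098, B=-0.1573, C=(l²−L²−A²−y'²−z²)/(2L)=0.0371
  √(A²+B²)=0.2622;  θ1 = -0.6433+1.4289 ≈ 0.7855
rotate P by −φ2: (0.0266, 0.0537, -0.1573)
  e−x'=0.1234;  (l²−L²−(e−x')²−y'²−z²)/2L = 0.1235
  √(A²+B²)=0.1999;  θ2 = -0.9056+0.9049 ≈ -0.0007
rotate P by −φ3: (0.0332, -0.0499, -0.1573)
  A=0.1168, B=-0.1573, C=(l²−L²−A²−y'²−z²)/(2L)=0.1301
  θ3 = atan2(B,A) + arccos(C/0.1959) = -0.0873

θ₁ = 0.7855, θ₂ = -0.0007, θ₃ = -0.0873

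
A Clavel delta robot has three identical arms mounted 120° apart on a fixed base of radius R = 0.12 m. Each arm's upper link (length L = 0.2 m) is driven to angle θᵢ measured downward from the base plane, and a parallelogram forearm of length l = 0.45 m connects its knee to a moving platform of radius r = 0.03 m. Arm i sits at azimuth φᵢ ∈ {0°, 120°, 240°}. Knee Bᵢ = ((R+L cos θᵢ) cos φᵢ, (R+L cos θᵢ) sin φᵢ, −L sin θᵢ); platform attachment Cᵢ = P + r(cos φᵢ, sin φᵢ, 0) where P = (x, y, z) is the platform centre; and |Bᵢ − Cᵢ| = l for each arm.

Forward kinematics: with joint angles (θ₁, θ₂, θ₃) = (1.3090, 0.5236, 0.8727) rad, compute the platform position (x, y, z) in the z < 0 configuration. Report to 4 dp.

(-0.1609, 0.0673, -0.5193)

O1 = (0.1418·cos0.0°, 0.1418·sin0.0°, -0.1932) = (0.1418, 0.0000, -0.1932)
O2 = (0.2632·cos120.0°, 0.2632·sin120.0°, -0.1000) = (-0.1316, 0.2279, -0.1000)
O3 = (0.2186·cos240.0°, 0.2186·sin240.0°, -0.1532) = (-0.1093, -0.1893, -0.1532)
subtract pairs → two planes through P
plane₁₂: -0.5467x+0.4559y+0.1864z = 0.0219
det = 0.4359;  x = -0.0334+0.2455z,  y = 0.0078+-0.1144z
sphere 1 gives Az²+Bz+C=0 with A=1.0734, B=0.2986, C=-0.1344;  B²−4AC=0.6663;  roots -0.5193, 0.2412;  negative root z = -0.5193
x = -0.1609, y = 0.0673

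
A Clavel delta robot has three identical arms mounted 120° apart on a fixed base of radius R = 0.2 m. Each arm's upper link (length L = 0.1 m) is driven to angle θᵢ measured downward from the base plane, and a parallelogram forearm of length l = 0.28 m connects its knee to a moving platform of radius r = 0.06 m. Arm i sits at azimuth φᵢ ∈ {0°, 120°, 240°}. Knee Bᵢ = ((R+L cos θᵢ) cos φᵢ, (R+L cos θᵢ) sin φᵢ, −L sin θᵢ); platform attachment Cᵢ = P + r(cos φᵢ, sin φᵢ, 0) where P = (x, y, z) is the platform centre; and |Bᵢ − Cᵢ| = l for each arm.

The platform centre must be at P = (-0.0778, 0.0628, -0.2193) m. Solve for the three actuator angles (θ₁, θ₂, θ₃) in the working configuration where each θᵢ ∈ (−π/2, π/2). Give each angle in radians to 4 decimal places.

θ₁ = 1.3087, θ₂ = -0.1749, θ₃ = 0.8730

rotate P by −φ1: (-0.0778, 0.0628, -0.2193)
  A=0.2178, B=-0.2193, C=(l²−L²−A²−y'²−z²)/(2L)=-0.1554
  θ1 = atan2(B,A) + arccos(C/0.3091) = 1.3087
arm 2 (φ=120.0°): x'=0.0933, y'=0.0360
  e−x'=0.0467;  (l²−L²−(e−x')²−y'²−z²)/2L = 0.0842
  γ=atan2(-0.2193,0.0467)=-1.3609;  ψ=arccos(0.3753)=1.1861;  θ2=γ+ψ≈-0.1749
rotate P by −φ3: (-0.0155, -0.0988, -0.2193)
  A=0.1555, B=-0.2193, C=(l²−L²−A²−y'²−z²)/(2L)=-0.0681
  √(A²+B²)=0.2688;  θ3 = -0.9540+1.8270 ≈ 0.8730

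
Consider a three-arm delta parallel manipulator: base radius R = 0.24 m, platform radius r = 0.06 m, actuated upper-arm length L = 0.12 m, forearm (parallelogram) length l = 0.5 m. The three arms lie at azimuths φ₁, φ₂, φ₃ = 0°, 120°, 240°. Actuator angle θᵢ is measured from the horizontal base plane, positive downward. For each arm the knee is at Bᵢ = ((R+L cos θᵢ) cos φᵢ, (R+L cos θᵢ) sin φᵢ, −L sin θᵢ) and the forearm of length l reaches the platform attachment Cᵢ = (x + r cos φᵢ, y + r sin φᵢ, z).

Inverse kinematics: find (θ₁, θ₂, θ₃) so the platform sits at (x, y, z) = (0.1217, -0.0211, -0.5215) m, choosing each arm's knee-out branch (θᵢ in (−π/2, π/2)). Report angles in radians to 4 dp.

θ₁ = 0.4363, θ₂ = 1.3968, θ₃ = 1.2218

rotate P by −φ1: (0.1217, -0.0211, -0.5215)
  e−x'=0.0583;  (l²−L²−(e−x')²−y'²−z²)/2L = -0.1675
  √(A²+B²)=0.5247;  θ1 = -1.4595+1.8957 ≈ 0.4363
φ2=120.0° → target in arm frame (-0.0791, -0.0948)
  A cos θ + B sin θ = C:  0.2591·cos θ + -0.5215·sin θ = -0.4688
  √(A²+B²)=0.5823;  θ2 = -1.1096+2.5064 ≈ 1.3968
rotate P by −φ3: (-0.0426, 0.1159, -0.5215)
  A=0.2226, B=-0.5215, C=(l²−L²−A²−y'²−z²)/(2L)=-0.4139
  γ=atan2(-0.5215,0.2226)=-1.1674;  ψ=arccos(-0.7300)=2.3892;  θ3=γ+ψ≈1.2218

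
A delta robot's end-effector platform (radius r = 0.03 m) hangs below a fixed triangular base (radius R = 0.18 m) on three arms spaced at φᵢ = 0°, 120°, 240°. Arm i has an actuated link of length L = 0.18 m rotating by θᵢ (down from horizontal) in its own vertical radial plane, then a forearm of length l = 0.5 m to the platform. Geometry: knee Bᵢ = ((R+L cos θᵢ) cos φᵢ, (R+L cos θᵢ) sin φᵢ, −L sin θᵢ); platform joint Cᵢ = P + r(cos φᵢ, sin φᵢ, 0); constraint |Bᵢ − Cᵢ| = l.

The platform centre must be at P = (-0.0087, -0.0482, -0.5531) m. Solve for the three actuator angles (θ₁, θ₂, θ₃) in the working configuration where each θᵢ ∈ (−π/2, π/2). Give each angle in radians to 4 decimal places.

arm 1 (φ=0.0°): x'=-0.0087, y'=-0.0482
  e−x'=0.1587;  (l²−L²−(e−x')²−y'²−z²)/2L = -0.3217
  θ1 = atan2(B,A) + arccos(C/0.5754) = 0.8728
φ2=120.0° → target in arm frame (-0.0374, 0.0316)
  A=0.1874, B=-0.5531, C=(l²−L²−A²−y'²−z²)/(2L)=-0.3457
  γ=atan2(-0.5531,0.1874)=-1.2441;  ψ=arccos(-0.5919)=2.2042;  θ2=γ+ψ≈0.9601
rotate P by −φ3: (0.0461, 0.0166, -0.5531)
  A=0.1039, B=-0.5531, C=(l²−L²−A²−y'²−z²)/(2L)=-0.2761
  γ=atan2(-0.5531,0.1039)=-1.3851;  ψ=arccos(-0.4906)=2.0835;  θ3=γ+ψ≈0.6985

θ₁ = 0.8728, θ₂ = 0.9601, θ₃ = 0.6985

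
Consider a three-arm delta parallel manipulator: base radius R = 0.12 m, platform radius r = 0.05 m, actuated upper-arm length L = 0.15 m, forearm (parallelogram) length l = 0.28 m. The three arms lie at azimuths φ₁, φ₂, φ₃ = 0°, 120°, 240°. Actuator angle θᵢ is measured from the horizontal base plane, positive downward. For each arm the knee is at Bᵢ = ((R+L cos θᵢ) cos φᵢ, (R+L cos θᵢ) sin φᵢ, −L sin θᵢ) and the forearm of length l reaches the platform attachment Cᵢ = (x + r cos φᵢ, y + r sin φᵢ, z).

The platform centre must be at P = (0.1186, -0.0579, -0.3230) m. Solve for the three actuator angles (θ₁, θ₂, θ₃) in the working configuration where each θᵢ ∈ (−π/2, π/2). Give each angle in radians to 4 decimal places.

φ1=0.0° → target in arm frame (0.1186, -0.0579)
  A cos θ + B sin θ = C:  -0.0486·cos θ + -0.3230·sin θ = -0.1805
  θ1 = atan2(B,A) + arccos(C/0.3266) = 0.4361
arm 2 (φ=120.0°): x'=-0.1094, y'=-0.0738
  e−x'=0.1794;  (l²−L²−(e−x')²−y'²−z²)/2L = -0.2869
  γ=atan2(-0.3230,0.1794)=-1.0637;  ψ=arccos(-0.7765)=2.4598;  θ2=γ+ψ≈1.3961
φ3=240.0° → target in arm frame (-0.0092, 0.1317)
  A cos θ + B sin θ = C:  0.0792·cos θ + -0.3230·sin θ = -0.2401
  θ3 = atan2(B,A) + arccos(C/0.3326) = 1.0470

θ₁ = 0.4361, θ₂ = 1.3961, θ₃ = 1.0470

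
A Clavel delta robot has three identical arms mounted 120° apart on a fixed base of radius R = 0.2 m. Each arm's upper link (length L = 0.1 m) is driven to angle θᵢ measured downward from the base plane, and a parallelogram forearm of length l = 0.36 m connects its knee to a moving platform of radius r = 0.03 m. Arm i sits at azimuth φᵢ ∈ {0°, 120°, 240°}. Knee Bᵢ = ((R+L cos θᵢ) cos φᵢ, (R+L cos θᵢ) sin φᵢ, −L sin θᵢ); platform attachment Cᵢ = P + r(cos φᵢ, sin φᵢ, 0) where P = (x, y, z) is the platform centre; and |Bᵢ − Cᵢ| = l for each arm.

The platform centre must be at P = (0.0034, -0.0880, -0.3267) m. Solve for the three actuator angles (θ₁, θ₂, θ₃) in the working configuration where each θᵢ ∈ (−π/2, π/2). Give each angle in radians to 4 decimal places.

rotate P by −φ1: (0.0034, -0.0880, -0.3267)
  A=0.1666, B=-0.3267, C=(l²−L²−A²−y'²−z²)/(2L)=-0.1132
  γ=atan2(-0.3267,0.1666)=-1.0992;  ψ=arccos(-0.3086)=1.8845;  θ1=γ+ψ≈0.7853
φ2=120.0° → target in arm frame (-0.0779, 0.0411)
  A cos θ + B sin θ = C:  0.2479·cos θ + -0.3267·sin θ = -0.2514
  θ2 = atan2(B,A) + arccos(C/0.4101) = 1.3090
arm 3 (φ=240.0°): x'=0.0745, y'=0.0469
  A=0.0955, B=-0.3267, C=(l²−L²−A²−y'²−z²)/(2L)=0.0077
  θ3 = atan2(B,A) + arccos(C/0.3404) = 0.2617

θ₁ = 0.7853, θ₂ = 1.3090, θ₃ = 0.2617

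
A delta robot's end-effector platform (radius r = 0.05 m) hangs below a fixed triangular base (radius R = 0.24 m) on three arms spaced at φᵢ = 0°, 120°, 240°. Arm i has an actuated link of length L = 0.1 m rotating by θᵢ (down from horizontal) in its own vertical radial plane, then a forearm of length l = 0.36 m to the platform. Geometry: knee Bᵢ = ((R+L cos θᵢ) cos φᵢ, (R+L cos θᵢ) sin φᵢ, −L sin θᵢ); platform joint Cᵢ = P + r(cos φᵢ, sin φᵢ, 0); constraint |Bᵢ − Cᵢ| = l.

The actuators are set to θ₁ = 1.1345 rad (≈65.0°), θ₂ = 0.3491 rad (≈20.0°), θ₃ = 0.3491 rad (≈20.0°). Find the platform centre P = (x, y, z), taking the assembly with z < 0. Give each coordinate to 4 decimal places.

(-0.0695, 0.0000, -0.2869)

O1 = (0.2323·cos0.0°, 0.2323·sin0.0°, -0.0906) = (0.2323, 0.0000, -0.0906)
arm 2 at φ=120.0°: e+L cos θ2 = 0.2840;  O2 = (-0.1420, 0.2459, -0.0342)
O3 = (0.2840·cos240.0°, 0.2840·sin240.0°, -0.0342) = (-0.1420, -0.2459, -0.0342)
subtract pairs → two planes through P
plane₁₂: -0.7485x+0.4918y+0.1129z = 0.0196
Cramer: x(z) = -0.0263+0.1508z;  y(z) = 0.0000-0.0000z
quadratic in z: (1.0227)z²+(0.1033)z+(-0.0546)=0, √Δ=0.4836 → z ∈ {-0.2869, 0.1859}; z = -0.2869 (taking z<0)
x = -0.0695, y = 0.0000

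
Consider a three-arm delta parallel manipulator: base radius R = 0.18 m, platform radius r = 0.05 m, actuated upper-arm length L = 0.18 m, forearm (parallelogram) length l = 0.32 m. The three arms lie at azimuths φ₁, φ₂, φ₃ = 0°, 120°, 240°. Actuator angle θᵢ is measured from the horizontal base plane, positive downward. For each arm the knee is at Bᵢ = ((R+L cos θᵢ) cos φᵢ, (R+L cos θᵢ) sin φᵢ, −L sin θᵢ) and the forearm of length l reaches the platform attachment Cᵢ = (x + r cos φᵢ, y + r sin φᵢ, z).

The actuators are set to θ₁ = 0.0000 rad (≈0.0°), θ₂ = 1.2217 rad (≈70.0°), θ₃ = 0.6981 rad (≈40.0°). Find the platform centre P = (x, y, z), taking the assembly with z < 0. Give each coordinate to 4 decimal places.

centre 1 = (0.3100·cos0.0°, 0.3100·sin0.0°, 0.0000) = (0.3100, 0.0000, 0.0000)
centre 2 = (0.1916·cos120.0°, 0.1916·sin120.0°, -0.1691) = (-0.0958, 0.1659, -0.1691)
centre 3 = (0.2679·cos240.0°, 0.2679·sin240.0°, -0.1157) = (-0.1339, -0.2320, -0.1157)
|centre ₂|²−|centre ₁|² = -0.0308;  |centre ₃|²−|centre ₁|² = -0.0109
plane₁₂: -0.8116x+0.3318y+-0.3383z = -0.0308
Cramer: x(z) = 0.0267-0.3483z;  y(z) = -0.0275+0.1677z
into |P−centre ₁|² = l²: 1.1494z² + 0.1881z + -0.0214 = 0;  Δ = 0.1337;  z = -0.2409 or 0.0772 → z<0 root = -0.2409
x = 0.1106, y = -0.0679

(0.1106, -0.0679, -0.2409)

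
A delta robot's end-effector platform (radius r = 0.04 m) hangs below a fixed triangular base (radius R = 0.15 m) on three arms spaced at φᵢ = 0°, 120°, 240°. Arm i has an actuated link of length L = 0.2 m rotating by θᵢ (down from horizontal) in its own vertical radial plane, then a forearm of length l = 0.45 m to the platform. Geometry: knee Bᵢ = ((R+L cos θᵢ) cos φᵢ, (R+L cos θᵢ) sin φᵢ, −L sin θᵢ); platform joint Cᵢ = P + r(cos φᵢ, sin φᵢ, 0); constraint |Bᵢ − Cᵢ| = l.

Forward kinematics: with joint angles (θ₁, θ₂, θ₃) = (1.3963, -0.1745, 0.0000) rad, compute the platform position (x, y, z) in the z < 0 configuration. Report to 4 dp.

O1 = (0.1447·cos0.0°, 0.1447·sin0.0°, -0.1970) = (0.1447, 0.0000, -0.1970)
O2 = (0.3070·cos120.0°, 0.3070·sin120.0°, 0.0347) = (-0.1535, 0.2658, 0.0347)
φ3=240.0°: virtual centre (-0.1550, -0.2685, 0.0000), radius l
eliminate P² terms by subtracting sphere 1 from 2 and 3
[-0.5964 0.5317 0.4634]·P = 0.0357;  [-0.5994 -0.5369 0.3939]·P = 0.0364
Cramer: x(z) = -0.0603+0.7172z;  y(z) = -0.0005-0.0670z
sphere 1 gives Az²+Bz+C=0 with A=1.5189, B=0.1000, C=-0.1217;  B²−4AC=0.7493;  roots -0.3179, 0.2521;  negative root z = -0.3179
x = -0.2882, y = 0.0209

(-0.2882, 0.0209, -0.3179)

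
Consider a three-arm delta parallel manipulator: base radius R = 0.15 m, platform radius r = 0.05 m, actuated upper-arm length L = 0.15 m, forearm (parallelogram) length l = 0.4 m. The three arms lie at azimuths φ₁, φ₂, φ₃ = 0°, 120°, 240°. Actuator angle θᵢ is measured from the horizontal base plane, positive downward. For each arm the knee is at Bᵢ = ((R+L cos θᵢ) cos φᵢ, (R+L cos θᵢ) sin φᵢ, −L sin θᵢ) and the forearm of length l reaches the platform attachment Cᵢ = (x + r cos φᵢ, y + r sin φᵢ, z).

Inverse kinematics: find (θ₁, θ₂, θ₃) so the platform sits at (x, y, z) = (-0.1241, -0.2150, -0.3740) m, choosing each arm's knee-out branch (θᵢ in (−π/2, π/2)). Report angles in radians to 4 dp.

φ1=0.0° → target in arm frame (-0.1241, -0.2150)
  e−x'=0.2241;  (l²−L²−(e−x')²−y'²−z²)/2L = -0.3294
  γ=atan2(-0.3740,0.2241)=-1.0310;  ψ=arccos(-0.7555)=2.4272;  θ1=γ+ψ≈1.3963
φ2=120.0° → target in arm frame (-0.1241, 0.2150)
  A=0.2241, B=-0.3740, C=(l²−L²−A²−y'²−z²)/(2L)=-0.3294
  √(A²+B²)=0.4360;  θ2 = -1.0309+2.4273 ≈ 1.3964
rotate P by −φ3: (0.2482, 0.0000, -0.3740)
  e−x'=-0.1482;  (l²−L²−(e−x')²−y'²−z²)/2L = -0.0812
  √(A²+B²)=0.4023;  θ3 = -1.9482+1.7740 ≈ -0.1742

θ₁ = 1.3963, θ₂ = 1.3964, θ₃ = -0.1742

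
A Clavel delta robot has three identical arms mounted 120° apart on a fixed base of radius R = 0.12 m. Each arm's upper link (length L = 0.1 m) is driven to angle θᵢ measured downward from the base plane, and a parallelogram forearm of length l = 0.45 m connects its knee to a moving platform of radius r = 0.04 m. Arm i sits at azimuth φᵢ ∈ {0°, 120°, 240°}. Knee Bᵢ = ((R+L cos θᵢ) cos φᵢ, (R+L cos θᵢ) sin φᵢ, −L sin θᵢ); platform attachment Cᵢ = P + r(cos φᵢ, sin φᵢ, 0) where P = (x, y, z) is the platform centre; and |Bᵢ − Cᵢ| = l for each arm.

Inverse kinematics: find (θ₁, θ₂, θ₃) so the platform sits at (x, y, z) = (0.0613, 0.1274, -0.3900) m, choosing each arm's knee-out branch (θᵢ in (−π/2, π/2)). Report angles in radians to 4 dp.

θ₁ = -0.2621, θ₂ = -0.3494, θ₃ = 0.6110

arm 1 (φ=0.0°): x'=0.0613, y'=0.1274
  e−x'=0.0187;  (l²−L²−(e−x')²−y'²−z²)/2L = 0.1191
  √(A²+B²)=0.3904;  θ1 = -1.5229+1.2608 ≈ -0.2621
φ2=120.0° → target in arm frame (0.0797, -0.1168)
  e−x'=0.0003;  (l²−L²−(e−x')²−y'²−z²)/2L = 0.1338
  θ2 = atan2(B,A) + arccos(C/0.3900) = -0.3494
rotate P by −φ3: (-0.1410, -0.0106, -0.3900)
  A cos θ + B sin θ = C:  0.2210·cos θ + -0.3900·sin θ = -0.0427
  γ=atan2(-0.3900,0.2210)=-1.0553;  ψ=arccos(-0.0953)=1.6663;  θ3=γ+ψ≈0.6110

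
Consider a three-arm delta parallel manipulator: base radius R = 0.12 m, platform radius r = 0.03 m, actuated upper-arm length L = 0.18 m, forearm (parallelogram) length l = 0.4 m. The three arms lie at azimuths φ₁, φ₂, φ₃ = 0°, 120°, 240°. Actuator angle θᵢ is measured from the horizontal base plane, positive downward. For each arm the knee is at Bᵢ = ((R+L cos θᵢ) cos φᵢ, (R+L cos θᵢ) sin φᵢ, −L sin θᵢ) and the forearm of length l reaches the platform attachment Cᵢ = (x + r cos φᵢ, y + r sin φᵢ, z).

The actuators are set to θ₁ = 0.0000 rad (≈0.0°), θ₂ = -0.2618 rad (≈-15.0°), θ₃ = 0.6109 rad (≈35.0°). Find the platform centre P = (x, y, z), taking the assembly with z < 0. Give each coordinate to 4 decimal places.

(0.0291, 0.1098, -0.2998)

arm 1 at φ=0.0°: (R−r)+L cos θ1 = 0.2700;  S1 = (0.2700, 0.0000, 0.0000)
φ2=120.0°: virtual centre (-0.1319, 0.2285, 0.0466), radius l
S3 = (0.2374·cos240.0°, 0.2374·sin240.0°, -0.1032) = (-0.1187, -0.2056, -0.1032)
|S₂|²−|S₁|² = -0.0011;  |S₃|²−|S₁|² = -0.0059
linear system: -0.8039x+0.4570y = -0.0011−0.0932z; -0.7774x+-0.4113y = -0.0059−-0.2065z
Cramer: x(z) = 0.0046-0.0817z;  y(z) = 0.0056-0.3476z
sphere 1 gives Az²+Bz+C=0 with A=1.1275, B=0.0395, C=-0.0895;  B²−4AC=0.4053;  roots -0.2998, 0.2648;  negative root z = -0.2998
x = 0.0291, y = 0.1098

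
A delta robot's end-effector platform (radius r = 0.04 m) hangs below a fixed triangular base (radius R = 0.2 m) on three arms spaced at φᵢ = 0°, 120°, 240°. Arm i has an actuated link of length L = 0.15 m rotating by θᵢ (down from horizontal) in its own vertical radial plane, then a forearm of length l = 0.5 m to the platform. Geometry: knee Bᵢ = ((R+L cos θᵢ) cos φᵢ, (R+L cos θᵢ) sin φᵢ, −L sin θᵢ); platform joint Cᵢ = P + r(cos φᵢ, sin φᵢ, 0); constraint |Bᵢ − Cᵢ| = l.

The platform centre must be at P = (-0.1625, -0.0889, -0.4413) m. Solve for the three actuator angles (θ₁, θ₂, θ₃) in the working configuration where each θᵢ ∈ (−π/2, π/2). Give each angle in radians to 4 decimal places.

φ1=0.0° → target in arm frame (-0.1625, -0.0889)
  A=0.3225, B=-0.4413, C=(l²−L²−A²−y'²−z²)/(2L)=-0.2639
  γ=atan2(-0.4413,0.3225)=-0.9397;  ψ=arccos(-0.4827)=2.0746;  θ1=γ+ψ≈1.1349
φ2=120.0° → target in arm frame (0.0043, 0.1852)
  A cos θ + B sin θ = C:  0.1557·cos θ + -0.4413·sin θ = -0.0860
  √(A²+B²)=0.4680;  θ2 = -1.2315+1.7556 ≈ 0.5240
rotate P by −φ3: (0.1582, -0.0963, -0.4413)
  e−x'=0.0018;  (l²−L²−(e−x')²−y'²−z²)/2L = 0.0783
  √(A²+B²)=0.4413;  θ3 = -1.5668+1.3925 ≈ -0.1743

θ₁ = 1.1349, θ₂ = 0.5240, θ₃ = -0.1743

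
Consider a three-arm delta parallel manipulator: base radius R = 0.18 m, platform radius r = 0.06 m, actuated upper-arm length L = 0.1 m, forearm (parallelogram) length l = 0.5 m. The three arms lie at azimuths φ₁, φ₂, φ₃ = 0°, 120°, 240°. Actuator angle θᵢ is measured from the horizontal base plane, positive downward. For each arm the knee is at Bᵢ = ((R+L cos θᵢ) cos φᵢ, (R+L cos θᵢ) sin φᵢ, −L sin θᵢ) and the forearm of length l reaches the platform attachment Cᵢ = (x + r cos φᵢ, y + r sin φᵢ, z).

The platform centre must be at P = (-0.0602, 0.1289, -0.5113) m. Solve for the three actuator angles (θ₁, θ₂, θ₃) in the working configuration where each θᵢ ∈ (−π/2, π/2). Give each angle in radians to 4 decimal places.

θ₁ = 1.0469, θ₂ = 0.1747, θ₃ = 1.1343

φ1=0.0° → target in arm frame (-0.0602, 0.1289)
  e−x'=0.1802;  (l²−L²−(e−x')²−y'²−z²)/2L = -0.3526
  √(A²+B²)=0.5421;  θ1 = -1.2320+2.2789 ≈ 1.0469
φ2=120.0° → target in arm frame (0.1417, -0.0123)
  e−x'=-0.0217;  (l²−L²−(e−x')²−y'²−z²)/2L = -0.1103
  γ=atan2(-0.5113,-0.0217)=-1.6133;  ψ=arccos(-0.2154)=1.7879;  θ2=γ+ψ≈0.1747
φ3=240.0° → target in arm frame (-0.0815, -0.1166)
  e−x'=0.2015;  (l²−L²−(e−x')²−y'²−z²)/2L = -0.3782
  √(A²+B²)=0.5496;  θ3 = -1.1953+2.3297 ≈ 1.1343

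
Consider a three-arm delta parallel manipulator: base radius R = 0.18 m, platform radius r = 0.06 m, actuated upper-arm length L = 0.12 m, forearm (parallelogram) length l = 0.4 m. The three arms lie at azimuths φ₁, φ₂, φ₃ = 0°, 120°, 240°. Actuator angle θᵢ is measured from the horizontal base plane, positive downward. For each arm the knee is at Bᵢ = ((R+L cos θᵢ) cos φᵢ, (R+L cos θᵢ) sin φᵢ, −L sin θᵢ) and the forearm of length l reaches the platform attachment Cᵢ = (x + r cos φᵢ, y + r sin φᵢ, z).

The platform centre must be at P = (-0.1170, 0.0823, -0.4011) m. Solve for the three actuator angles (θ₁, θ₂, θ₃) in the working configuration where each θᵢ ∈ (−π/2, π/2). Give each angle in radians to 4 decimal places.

θ₁ = 1.3085, θ₂ = 0.1742, θ₃ = 0.8721

rotate P by −φ1: (-0.1170, 0.0823, -0.4011)
  A cos θ + B sin θ = C:  0.2370·cos θ + -0.4011·sin θ = -0.3259
  γ=atan2(-0.4011,0.2370)=-1.0371;  ψ=arccos(-0.6996)=2.3456;  θ1=γ+ψ≈1.3085
arm 2 (φ=120.0°): x'=0.1298, y'=0.0602
  A cos θ + B sin θ = C:  -0.0098·cos θ + -0.4011·sin θ = -0.0792
  γ=atan2(-0.4011,-0.0098)=-1.5952;  ψ=arccos(-0.1973)=1.7694;  θ2=γ+ψ≈0.1742
arm 3 (φ=240.0°): x'=-0.0128, y'=-0.1425
  A=0.1328, B=-0.4011, C=(l²−L²−A²−y'²−z²)/(2L)=-0.2217
  √(A²+B²)=0.4225;  θ3 = -1.2511+2.1232 ≈ 0.8721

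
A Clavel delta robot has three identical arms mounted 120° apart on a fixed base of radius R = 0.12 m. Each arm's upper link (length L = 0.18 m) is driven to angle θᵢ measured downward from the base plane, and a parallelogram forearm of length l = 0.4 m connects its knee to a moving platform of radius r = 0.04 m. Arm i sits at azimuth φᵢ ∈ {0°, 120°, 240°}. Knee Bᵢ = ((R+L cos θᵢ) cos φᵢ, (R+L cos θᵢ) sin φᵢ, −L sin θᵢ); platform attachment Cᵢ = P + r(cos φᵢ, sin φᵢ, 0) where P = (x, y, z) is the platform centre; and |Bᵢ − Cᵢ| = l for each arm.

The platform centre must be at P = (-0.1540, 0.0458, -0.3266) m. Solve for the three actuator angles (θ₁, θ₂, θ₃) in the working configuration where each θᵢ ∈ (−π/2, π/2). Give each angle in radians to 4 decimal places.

arm 1 (φ=0.0°): x'=-0.1540, y'=0.0458
  A cos θ + B sin θ = C:  0.2340·cos θ + -0.3266·sin θ = -0.0998
  γ=atan2(-0.3266,0.2340)=-0.9491;  ψ=arccos(-0.2484)=1.8218;  θ1=γ+ψ≈0.8727
arm 2 (φ=120.0°): x'=0.1167, y'=0.1105
  A cos θ + B sin θ = C:  -0.0367·cos θ + -0.3266·sin θ = 0.0205
  γ=atan2(-0.3266,-0.0367)=-1.6826;  ψ=arccos(0.0624)=1.5083;  θ2=γ+ψ≈-0.1743
φ3=240.0° → target in arm frame (0.0373, -0.1563)
  e−x'=0.0427;  (l²−L²−(e−x')²−y'²−z²)/2L = -0.0147
  γ=atan2(-0.3266,0.0427)=-1.4409;  ψ=arccos(-0.0448)=1.6156;  θ3=γ+ψ≈0.1747

θ₁ = 0.8727, θ₂ = -0.1743, θ₃ = 0.1747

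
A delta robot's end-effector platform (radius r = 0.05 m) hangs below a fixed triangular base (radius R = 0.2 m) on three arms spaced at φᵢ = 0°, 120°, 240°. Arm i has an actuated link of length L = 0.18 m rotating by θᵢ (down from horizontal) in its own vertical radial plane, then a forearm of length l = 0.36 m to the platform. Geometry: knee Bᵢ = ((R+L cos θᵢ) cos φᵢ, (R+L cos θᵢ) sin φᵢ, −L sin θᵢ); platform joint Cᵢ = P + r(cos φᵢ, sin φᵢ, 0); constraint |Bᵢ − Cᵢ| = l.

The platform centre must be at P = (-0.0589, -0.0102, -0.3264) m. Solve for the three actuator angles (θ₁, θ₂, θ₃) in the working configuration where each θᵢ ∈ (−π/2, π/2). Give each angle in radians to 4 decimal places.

θ₁ = 0.9596, θ₂ = 0.6107, θ₃ = 0.5236

rotate P by −φ1: (-0.0589, -0.0102, -0.3264)
  e−x'=0.2089;  (l²−L²−(e−x')²−y'²−z²)/2L = -0.1474
  θ1 = atan2(B,A) + arccos(C/0.3875) = 0.9596
arm 2 (φ=120.0°): x'=0.0206, y'=0.0561
  A=0.1294, B=-0.3264, C=(l²−L²−A²−y'²−z²)/(2L)=-0.0812
  γ=atan2(-0.3264,0.1294)=-1.1934;  ψ=arccos(-0.2312)=1.8041;  θ2=γ+ψ≈0.6107
arm 3 (φ=240.0°): x'=0.0383, y'=-0.0459
  e−x'=0.1117;  (l²−L²−(e−x')²−y'²−z²)/2L = -0.0665
  √(A²+B²)=0.3450;  θ3 = -1.2410+1.7646 ≈ 0.5236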